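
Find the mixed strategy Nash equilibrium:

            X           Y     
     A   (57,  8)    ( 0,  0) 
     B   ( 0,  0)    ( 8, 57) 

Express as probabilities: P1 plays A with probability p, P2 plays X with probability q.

p = 0.8769, q = 0.1231

Work:
Find probabilities that make opponent indifferent:
P2 chooses q to make P1 indifferent between A and B
P1 chooses p to make P2 indifferent between X and Y
Mixed NE: P1 plays (A: 0.8769, B: 0.1231), P2 plays (X: 0.1231, Y: 0.8769)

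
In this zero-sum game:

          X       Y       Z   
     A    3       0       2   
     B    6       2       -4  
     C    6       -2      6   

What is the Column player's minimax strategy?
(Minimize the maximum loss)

Column should play Y, value = 2

Work:
Column player minimizes Row's maximum payoff:
Column X: max payoff to Row = 6
Column Y: max payoff to Row = 2
Column Z: max payoff to Row = 6
Minimum is 2, achieved by column Y.
Minimax strategy: Y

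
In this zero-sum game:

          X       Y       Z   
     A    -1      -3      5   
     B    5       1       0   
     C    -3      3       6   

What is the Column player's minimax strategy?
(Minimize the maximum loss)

Column should play Y, value = 3

Work:
Column player minimizes Row's maximum payoff:
Column X: max payoff to Row = 5
Column Y: max payoff to Row = 3
Column Z: max payoff to Row = 6
Minimum is 3, achieved by column Y.
Minimax strategy: Y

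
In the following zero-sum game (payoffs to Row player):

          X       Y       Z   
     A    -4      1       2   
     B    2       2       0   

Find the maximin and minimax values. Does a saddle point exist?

Maximin = 0, Minimax = 2, Saddle: False

Work:
Row minimums: [-4, 0] → maximin = 0
Column maximums: [2, 2, 2] → minimax = 2
No saddle point (maximin ≠ minimax). Mixed strategy needed.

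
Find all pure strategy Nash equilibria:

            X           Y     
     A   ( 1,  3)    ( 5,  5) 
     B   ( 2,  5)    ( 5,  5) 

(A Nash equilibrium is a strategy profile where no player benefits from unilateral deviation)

Nash equilibrium: (A, Y), (B, X), (B, Y)

Work:
Best responses:
  P1 vs X: payoffs [1, 2] → best response B (payoff 2)
  P1 vs Y: payoffs [5, 5] → best response A/B (payoff 5)
  P2 vs A: payoffs [3, 5] → best response Y (payoff 5)
  P2 vs B: payoffs [5, 5] → best response X/Y (payoff 5)
Mutual best responses: (A,Y), (B,X), (B,Y) → Nash equilibria.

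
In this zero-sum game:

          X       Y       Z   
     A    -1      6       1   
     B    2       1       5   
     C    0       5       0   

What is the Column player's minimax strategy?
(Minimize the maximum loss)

Column should play X, value = 2

Work:
Column player minimizes Row's maximum payoff:
Column X: max payoff to Row = 2
Column Y: max payoff to Row = 6
Column Z: max payoff to Row = 5
Minimum is 2, achieved by column X.
Minimax strategy: X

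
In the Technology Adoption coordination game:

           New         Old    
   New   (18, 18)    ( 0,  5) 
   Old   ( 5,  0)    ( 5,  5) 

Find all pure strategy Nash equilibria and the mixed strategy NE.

Pure NE: (New, New) and (Old, Old); Mixed NE: p = 0.2778, q = 0.2778

Work:
Check pure NE:
(New, New): (18, 18) - no unilateral deviation beneficial
(Old, Old): (5, 5) - no unilateral deviation beneficial
Mixed NE: P1 plays New with p = 0.2778, P2 plays New with q = 0.2778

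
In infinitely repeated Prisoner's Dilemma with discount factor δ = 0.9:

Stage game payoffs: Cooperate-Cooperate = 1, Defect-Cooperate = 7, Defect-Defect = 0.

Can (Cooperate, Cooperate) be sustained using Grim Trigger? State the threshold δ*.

δ* = 0.8571; since δ = 0.9 ≥ 0.8571, cooperation can be sustained

Work:
For Grim Trigger:
Cooperate forever: 1/(1-δ)
Defect then punished: 7 + 0·δ/(1-δ)
Need: 1/(1-δ) ≥ 7 + 0·δ/(1-δ)
Solving: δ ≥ (T-R)/(T-P) = (7-1)/(7-0) = 0.8571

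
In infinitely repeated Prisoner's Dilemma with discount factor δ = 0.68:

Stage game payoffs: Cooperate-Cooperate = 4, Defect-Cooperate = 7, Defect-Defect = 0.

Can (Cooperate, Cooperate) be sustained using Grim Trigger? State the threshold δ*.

δ* = 0.4286; since δ = 0.68 ≥ 0.4286, cooperation can be sustained

Work:
For Grim Trigger:
Cooperate forever: 4/(1-δ)
Defect then punished: 7 + 0·δ/(1-δ)
Need: 4/(1-δ) ≥ 7 + 0·δ/(1-δ)
Solving: δ ≥ (T-R)/(T-P) = (7-4)/(7-0) = 0.4286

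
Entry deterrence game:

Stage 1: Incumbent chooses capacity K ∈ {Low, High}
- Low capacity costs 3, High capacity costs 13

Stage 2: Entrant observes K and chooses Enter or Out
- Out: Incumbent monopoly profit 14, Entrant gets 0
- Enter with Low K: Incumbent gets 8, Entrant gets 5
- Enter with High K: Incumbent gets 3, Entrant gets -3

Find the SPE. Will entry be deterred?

SPE: (Low, Enter|Low, Out|High); Entry not deterred. Incumbent net profit = 5, Entrant gets 5

Work:
After Low K: Entrant enters (5 > 0)
After High K: Entrant stays out (-3 < 0)
Incumbent: Low → 8−3=5, High → 14−13=1
Incumbent chooses Low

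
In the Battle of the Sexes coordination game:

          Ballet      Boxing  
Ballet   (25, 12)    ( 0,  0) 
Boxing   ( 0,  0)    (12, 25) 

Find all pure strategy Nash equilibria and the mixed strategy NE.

Pure NE: (Ballet, Ballet) and (Boxing, Boxing); Mixed NE: p = 0.6757, q = 0.3243

Work:
Check pure NE:
(Ballet, Ballet): (25, 12) - no unilateral deviation beneficial
(Boxing, Boxing): (12, 25) - no unilateral deviation beneficial
Mixed NE: P1 plays Ballet with p = 0.6757, P2 plays Ballet with q = 0.3243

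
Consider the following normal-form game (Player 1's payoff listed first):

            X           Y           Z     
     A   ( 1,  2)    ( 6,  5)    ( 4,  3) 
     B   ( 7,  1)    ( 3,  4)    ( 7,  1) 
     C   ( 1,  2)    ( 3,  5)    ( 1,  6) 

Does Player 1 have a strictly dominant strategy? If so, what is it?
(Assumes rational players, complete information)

No strictly dominant strategy exists for Player 1

Work:
A strategy strictly dominates another if it gives a strictly higher payoff against every opponent action. Compare each pair of P1's strategies column-by-column:
  A vs B: [1 vs 7, 6 vs 3, 4 vs 7] → A does not strictly dominate B (column X: 1 ≤ 7)
  A vs C: [1 vs 1, 6 vs 3, 4 vs 1] → A does not strictly dominate C (column X: 1 ≤ 1)
  B vs A: [7 vs 1, 3 vs 6, 7 vs 4] → B does not strictly dominate A (column Y: 3 ≤ 6)
  B vs C: [7 vs 1, 3 vs 3, 7 vs 1] → B does not strictly dominate C (column Y: 3 ≤ 3)
  C vs A: [1 vs 1, 3 vs 6, 1 vs 4] → C does not strictly dominate A (column X: 1 ≤ 1)
  C vs B: [1 vs 7, 3 vs 3, 1 vs 7] → C does not strictly dominate B (column X: 1 ≤ 7)
No single strategy strictly dominates all others → no strictly dominant strategy.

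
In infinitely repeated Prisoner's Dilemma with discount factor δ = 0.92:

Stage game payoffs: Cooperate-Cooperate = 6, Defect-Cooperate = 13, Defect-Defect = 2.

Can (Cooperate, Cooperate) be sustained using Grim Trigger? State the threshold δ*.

δ* = 0.6364; since δ = 0.92 ≥ 0.6364, cooperation can be sustained

Work:
For Grim Trigger:
Cooperate forever: 6/(1-δ)
Defect then punished: 13 + 2·δ/(1-δ)
Need: 6/(1-δ) ≥ 13 + 2·δ/(1-δ)
Solving: δ ≥ (T-R)/(T-P) = (13-6)/(13-2) = 0.6364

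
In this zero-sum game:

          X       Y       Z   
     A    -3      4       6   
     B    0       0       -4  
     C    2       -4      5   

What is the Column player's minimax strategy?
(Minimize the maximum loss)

Column should play X, value = 2

Work:
Column player minimizes Row's maximum payoff:
Column X: max payoff to Row = 2
Column Y: max payoff to Row = 4
Column Z: max payoff to Row = 6
Minimum is 2, achieved by column X.
Minimax strategy: X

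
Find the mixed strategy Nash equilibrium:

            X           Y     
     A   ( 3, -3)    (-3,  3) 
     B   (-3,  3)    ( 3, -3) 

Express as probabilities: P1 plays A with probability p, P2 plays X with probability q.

p = 0.5, q = 0.5

Work:
Find probabilities that make opponent indifferent:
P2 chooses q to make P1 indifferent between A and B
P1 chooses p to make P2 indifferent between X and Y
Mixed NE: P1 plays (A: 0.5, B: 0.5), P2 plays (X: 0.5, Y: 0.5)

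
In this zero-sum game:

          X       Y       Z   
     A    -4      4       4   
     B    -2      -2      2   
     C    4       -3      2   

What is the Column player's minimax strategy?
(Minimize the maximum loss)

Column should play X or Y or Z (all achieve the minimum), value = 4

Work:
Column player minimizes Row's maximum payoff:
Column X: max payoff to Row = 4
Column Y: max payoff to Row = 4
Column Z: max payoff to Row = 4
Minimum is 4, achieved by columns X, Y, Z (tied).
Each of X or Y or Z is a minimax strategy.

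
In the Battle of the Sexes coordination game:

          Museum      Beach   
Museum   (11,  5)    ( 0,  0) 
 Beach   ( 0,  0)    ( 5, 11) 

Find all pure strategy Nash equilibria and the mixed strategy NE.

Pure NE: (Museum, Museum) and (Beach, Beach); Mixed NE: p = 0.6875, q = 0.3125

Work:
Check pure NE:
(Museum, Museum): (11, 5) - no unilateral deviation beneficial
(Beach, Beach): (5, 11) - no unilateral deviation beneficial
Mixed NE: P1 plays Museum with p = 0.6875, P2 plays Museum with q = 0.3125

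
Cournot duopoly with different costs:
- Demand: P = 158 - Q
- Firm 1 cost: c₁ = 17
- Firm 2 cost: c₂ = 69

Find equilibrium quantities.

q₁* = 64.33, q₂* = 12.33

Work:
Reaction: q₁ = (158 - 17 - q₂)/2
Reaction: q₂ = (158 - 69 - q₁)/2
Solve simultaneously:
q₁* = (158 - 2×17 + 69)/3 = 64.33
q₂* = (158 - 2×69 + 17)/3 = 12.33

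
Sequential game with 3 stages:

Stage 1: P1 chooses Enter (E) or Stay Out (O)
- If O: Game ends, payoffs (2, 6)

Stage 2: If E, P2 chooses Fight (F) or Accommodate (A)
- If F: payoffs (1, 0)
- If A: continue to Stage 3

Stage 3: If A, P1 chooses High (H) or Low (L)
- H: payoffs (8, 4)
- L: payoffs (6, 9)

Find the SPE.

SPE: (E, A, H); Outcome (8, 4)

Work:
Stage 3: P1 chooses H (8 vs 6)
Stage 2: P2: F->0, A->4 (anticipating H). Choose A
Stage 1: P1: O->2, E->8 (anticipating A, H). Choose E
SPE path: E -> A -> H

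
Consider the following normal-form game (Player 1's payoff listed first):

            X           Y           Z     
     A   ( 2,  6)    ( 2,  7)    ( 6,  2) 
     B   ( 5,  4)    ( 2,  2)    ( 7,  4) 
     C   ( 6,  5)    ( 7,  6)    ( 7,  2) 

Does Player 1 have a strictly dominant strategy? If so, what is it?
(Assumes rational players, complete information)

No strictly dominant strategy exists for Player 1

Work:
A strategy strictly dominates another if it gives a strictly higher payoff against every opponent action. Compare each pair of P1's strategies column-by-column:
  A vs B: [2 vs 5, 2 vs 2, 6 vs 7] → A does not strictly dominate B (column X: 2 ≤ 5)
  A vs C: [2 vs 6, 2 vs 7, 6 vs 7] → A does not strictly dominate C (column X: 2 ≤ 6)
  B vs A: [5 vs 2, 2 vs 2, 7 vs 6] → B does not strictly dominate A (column Y: 2 ≤ 2)
  B vs C: [5 vs 6, 2 vs 7, 7 vs 7] → B does not strictly dominate C (column X: 5 ≤ 6)
  C vs A: [6 vs 2, 7 vs 2, 7 vs 6] → C strictly dominates A
  C vs B: [6 vs 5, 7 vs 2, 7 vs 7] → C does not strictly dominate B (column Z: 7 ≤ 7)
No single strategy strictly dominates all others → no strictly dominant strategy.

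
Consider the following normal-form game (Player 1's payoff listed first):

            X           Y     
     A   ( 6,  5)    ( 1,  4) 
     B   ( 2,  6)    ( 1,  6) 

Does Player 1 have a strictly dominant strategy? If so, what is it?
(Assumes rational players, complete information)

No strictly dominant strategy exists for Player 1

Work:
A strategy strictly dominates another if it gives a strictly higher payoff against every opponent action. Compare each pair of P1's strategies column-by-column:
  A vs B: [6 vs 2, 1 vs 1] → A does not strictly dominate B (column Y: 1 ≤ 1)
  B vs A: [2 vs 6, 1 vs 1] → B does not strictly dominate A (column X: 2 ≤ 6)
No single strategy strictly dominates all others → no strictly dominant strategy.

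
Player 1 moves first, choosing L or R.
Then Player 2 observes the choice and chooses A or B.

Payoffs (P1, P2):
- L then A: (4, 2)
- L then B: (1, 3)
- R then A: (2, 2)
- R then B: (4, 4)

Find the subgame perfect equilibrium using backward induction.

P1 plays R, P2 plays B after L and B after R; Payoff (4, 4)

Work:
Backward induction:
After L: P2 chooses B → P1 gets 1
After R: P2 chooses B → P1 gets 4
P1 chooses R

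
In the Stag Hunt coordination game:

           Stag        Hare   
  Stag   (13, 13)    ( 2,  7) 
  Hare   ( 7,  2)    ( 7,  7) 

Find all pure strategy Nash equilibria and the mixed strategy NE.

Pure NE: (Stag, Stag) and (Hare, Hare); Mixed NE: p = 0.4545, q = 0.4545

Work:
Check pure NE:
(Stag, Stag): (13, 13) - no unilateral deviation beneficial
(Hare, Hare): (7, 7) - no unilateral deviation beneficial
Mixed NE: P1 plays Stag with p = 0.4545, P2 plays Stag with q = 0.4545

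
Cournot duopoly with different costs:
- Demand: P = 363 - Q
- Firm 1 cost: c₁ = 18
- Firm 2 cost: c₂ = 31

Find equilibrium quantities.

q₁* = 119.33, q₂* = 106.33

Work:
Reaction: q₁ = (363 - 18 - q₂)/2
Reaction: q₂ = (363 - 31 - q₁)/2
Solve simultaneously:
q₁* = (363 - 2×18 + 31)/3 = 119.33
q₂* = (363 - 2×31 + 18)/3 = 106.33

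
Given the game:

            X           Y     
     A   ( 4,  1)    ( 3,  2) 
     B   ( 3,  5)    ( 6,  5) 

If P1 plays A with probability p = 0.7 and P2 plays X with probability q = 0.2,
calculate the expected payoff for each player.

E[P1] = 3.86, E[P2] = 2.76

Work:
E[P1] = p·q·π₁(A,X) + p·(1-q)·π₁(A,Y) + (1-p)·q·π₁(B,X) + (1-p)·(1-q)·π₁(B,Y)
= 0.7·0.2·4 + 0.7·0.8·3 + 0.3·0.2·3 + 0.3·0.8·6
= 3.86

E[P2] = 2.76 (similar calculation)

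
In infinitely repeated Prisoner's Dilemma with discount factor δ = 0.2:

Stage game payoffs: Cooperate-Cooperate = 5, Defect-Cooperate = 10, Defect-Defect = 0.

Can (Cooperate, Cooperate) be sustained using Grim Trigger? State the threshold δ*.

δ* = 0.5; since δ = 0.2 < 0.5, cooperation cannot be sustained

Work:
For Grim Trigger:
Cooperate forever: 5/(1-δ)
Defect then punished: 10 + 0·δ/(1-δ)
Need: 5/(1-δ) ≥ 10 + 0·δ/(1-δ)
Solving: δ ≥ (T-R)/(T-P) = (10-5)/(10-0) = 0.5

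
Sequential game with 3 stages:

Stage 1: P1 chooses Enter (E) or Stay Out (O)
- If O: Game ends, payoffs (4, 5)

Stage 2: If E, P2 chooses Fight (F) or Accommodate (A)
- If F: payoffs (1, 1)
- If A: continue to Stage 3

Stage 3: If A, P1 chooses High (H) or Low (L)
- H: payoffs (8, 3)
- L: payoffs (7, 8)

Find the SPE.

SPE: (E, A, H); Outcome (8, 3)

Work:
Stage 3: P1 chooses H (8 vs 7)
Stage 2: P2: F->1, A->3 (anticipating H). Choose A
Stage 1: P1: O->4, E->8 (anticipating A, H). Choose E
SPE path: E -> A -> H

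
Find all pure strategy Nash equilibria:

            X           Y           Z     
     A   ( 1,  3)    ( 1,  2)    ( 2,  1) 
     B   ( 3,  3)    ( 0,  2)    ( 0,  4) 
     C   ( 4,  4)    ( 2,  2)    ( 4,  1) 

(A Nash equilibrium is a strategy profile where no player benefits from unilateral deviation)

Nash equilibrium: (C, X)

Work:
Best responses:
  P1 vs X: payoffs [1, 3, 4] → best response C (payoff 4)
  P1 vs Y: payoffs [1, 0, 2] → best response C (payoff 2)
  P1 vs Z: payoffs [2, 0, 4] → best response C (payoff 4)
  P2 vs A: payoffs [3, 2, 1] → best response X (payoff 3)
  P2 vs B: payoffs [3, 2, 4] → best response Z (payoff 4)
  P2 vs C: payoffs [4, 2, 1] → best response X (payoff 4)
Mutual best responses: (C,X) → Nash equilibria.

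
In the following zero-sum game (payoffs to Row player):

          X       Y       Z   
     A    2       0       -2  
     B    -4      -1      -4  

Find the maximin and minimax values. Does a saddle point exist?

Maximin = -2, Minimax = -2, Saddle: True

Work:
Row minimums: [-2, -4] → maximin = -2
Column maximums: [2, 0, -2] → minimax = -2
Saddle point exists! Game value = -2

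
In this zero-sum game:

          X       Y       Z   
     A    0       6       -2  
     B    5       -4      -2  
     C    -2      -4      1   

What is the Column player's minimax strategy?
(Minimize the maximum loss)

Column should play Z, value = 1

Work:
Column player minimizes Row's maximum payoff:
Column X: max payoff to Row = 5
Column Y: max payoff to Row = 6
Column Z: max payoff to Row = 1
Minimum is 1, achieved by column Z.
Minimax strategy: Z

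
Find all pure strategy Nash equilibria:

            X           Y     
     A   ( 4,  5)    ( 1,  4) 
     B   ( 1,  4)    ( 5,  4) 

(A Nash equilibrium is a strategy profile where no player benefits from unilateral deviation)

Nash equilibrium: (A, X), (B, Y)

Work:
Best responses:
  P1 vs X: payoffs [4, 1] → best response A (payoff 4)
  P1 vs Y: payoffs [1, 5] → best response B (payoff 5)
  P2 vs A: payoffs [5, 4] → best response X (payoff 5)
  P2 vs B: payoffs [4, 4] → best response X/Y (payoff 4)
Mutual best responses: (A,X), (B,Y) → Nash equilibria.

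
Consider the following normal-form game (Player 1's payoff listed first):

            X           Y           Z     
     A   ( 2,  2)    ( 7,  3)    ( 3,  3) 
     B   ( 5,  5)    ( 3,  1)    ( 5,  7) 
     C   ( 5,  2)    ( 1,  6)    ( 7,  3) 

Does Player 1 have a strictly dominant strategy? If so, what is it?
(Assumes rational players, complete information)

No strictly dominant strategy exists for Player 1

Work:
A strategy strictly dominates another if it gives a strictly higher payoff against every opponent action. Compare each pair of P1's strategies column-by-column:
  A vs B: [2 vs 5, 7 vs 3, 3 vs 5] → A does not strictly dominate B (column X: 2 ≤ 5)
  A vs C: [2 vs 5, 7 vs 1, 3 vs 7] → A does not strictly dominate C (column X: 2 ≤ 5)
  B vs A: [5 vs 2, 3 vs 7, 5 vs 3] → B does not strictly dominate A (column Y: 3 ≤ 7)
  B vs C: [5 vs 5, 3 vs 1, 5 vs 7] → B does not strictly dominate C (column X: 5 ≤ 5)
  C vs A: [5 vs 2, 1 vs 7, 7 vs 3] → C does not strictly dominate A (column Y: 1 ≤ 7)
  C vs B: [5 vs 5, 1 vs 3, 7 vs 5] → C does not strictly dominate B (column X: 5 ≤ 5)
No single strategy strictly dominates all others → no strictly dominant strategy.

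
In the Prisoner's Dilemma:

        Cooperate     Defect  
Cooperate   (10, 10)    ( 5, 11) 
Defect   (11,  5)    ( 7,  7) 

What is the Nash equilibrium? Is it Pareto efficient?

(Defect, Defect) is NE; not Pareto efficient

Work:
Defect dominates Cooperate for both players:
If P2 cooperates: Defect (11) > Cooperate (10)
If P2 defects: Defect (7) > Cooperate (5)
NE: (Defect, Defect) with payoff (7, 7)
But (Cooperate, Cooperate) = (10, 10) Pareto dominates (7, 7)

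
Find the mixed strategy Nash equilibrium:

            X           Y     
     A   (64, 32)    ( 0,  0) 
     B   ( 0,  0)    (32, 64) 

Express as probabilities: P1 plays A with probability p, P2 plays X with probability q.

p = 0.6667, q = 0.3333

Work:
Find probabilities that make opponent indifferent:
P2 chooses q to make P1 indifferent between A and B
P1 chooses p to make P2 indifferent between X and Y
Mixed NE: P1 plays (A: 0.6667, B: 0.3333), P2 plays (X: 0.3333, Y: 0.6667)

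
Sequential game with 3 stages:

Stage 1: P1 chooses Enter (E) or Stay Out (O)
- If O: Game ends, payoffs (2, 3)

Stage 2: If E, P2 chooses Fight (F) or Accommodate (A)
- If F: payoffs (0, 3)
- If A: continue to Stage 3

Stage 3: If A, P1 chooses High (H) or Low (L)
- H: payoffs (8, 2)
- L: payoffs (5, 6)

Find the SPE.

SPE: (O, F, H); Outcome (2, 3)

Work:
Stage 3: P1 chooses H (8 vs 5)
Stage 2: P2: F->3, A->2 (anticipating H). Choose F
Stage 1: P1: O->2, E->0 (anticipating F, H). Choose O
SPE path: O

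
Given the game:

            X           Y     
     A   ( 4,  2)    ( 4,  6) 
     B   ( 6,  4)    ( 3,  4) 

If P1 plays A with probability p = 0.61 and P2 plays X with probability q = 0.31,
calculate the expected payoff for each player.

E[P1] = 3.9727, E[P2] = 4.4636

Work:
E[P1] = p·q·π₁(A,X) + p·(1-q)·π₁(A,Y) + (1-p)·q·π₁(B,X) + (1-p)·(1-q)·π₁(B,Y)
= 0.61·0.31·4 + 0.61·0.69·4 + 0.39·0.31·6 + 0.39·0.69·3
= 3.9727

E[P2] = 4.4636 (similar calculation)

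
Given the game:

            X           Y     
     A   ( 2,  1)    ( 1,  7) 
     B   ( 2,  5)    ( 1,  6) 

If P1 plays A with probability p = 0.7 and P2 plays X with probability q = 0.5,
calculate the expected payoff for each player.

E[P1] = 1.5, E[P2] = 4.45

Work:
E[P1] = p·q·π₁(A,X) + p·(1-q)·π₁(A,Y) + (1-p)·q·π₁(B,X) + (1-p)·(1-q)·π₁(B,Y)
= 0.7·0.5·2 + 0.7·0.5·1 + 0.3·0.5·2 + 0.3·0.5·1
= 1.5

E[P2] = 4.45 (similar calculation)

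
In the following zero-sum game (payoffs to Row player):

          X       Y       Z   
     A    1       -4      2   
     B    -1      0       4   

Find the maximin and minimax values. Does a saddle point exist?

Maximin = -1, Minimax = 0, Saddle: False

Work:
Row minimums: [-4, -1] → maximin = -1
Column maximums: [1, 0, 4] → minimax = 0
No saddle point (maximin ≠ minimax). Mixed strategy needed.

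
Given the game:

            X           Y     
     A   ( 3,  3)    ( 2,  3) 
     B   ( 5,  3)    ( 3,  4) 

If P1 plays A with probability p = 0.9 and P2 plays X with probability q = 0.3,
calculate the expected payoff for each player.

E[P1] = 2.43, E[P2] = 3.07

Work:
E[P1] = p·q·π₁(A,X) + p·(1-q)·π₁(A,Y) + (1-p)·q·π₁(B,X) + (1-p)·(1-q)·π₁(B,Y)
= 0.9·0.3·3 + 0.9·0.7·2 + 0.1·0.3·5 + 0.1·0.7·3
= 2.43

E[P2] = 3.07 (similar calculation)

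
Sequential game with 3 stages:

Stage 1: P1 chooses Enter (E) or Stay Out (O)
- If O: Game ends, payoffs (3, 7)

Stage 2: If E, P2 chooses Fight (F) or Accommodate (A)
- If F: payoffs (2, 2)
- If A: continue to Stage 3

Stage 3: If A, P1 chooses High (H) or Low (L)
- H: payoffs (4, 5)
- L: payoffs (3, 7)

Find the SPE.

SPE: (E, A, H); Outcome (4, 5)

Work:
Stage 3: P1 chooses H (4 vs 3)
Stage 2: P2: F->2, A->5 (anticipating H). Choose A
Stage 1: P1: O->3, E->4 (anticipating A, H). Choose E
SPE path: E -> A -> H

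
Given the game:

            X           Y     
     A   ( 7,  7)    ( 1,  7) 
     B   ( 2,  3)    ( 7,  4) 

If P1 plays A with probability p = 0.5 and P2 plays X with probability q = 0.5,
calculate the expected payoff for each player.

E[P1] = 4.25, E[P2] = 5.25

Work:
E[P1] = p·q·π₁(A,X) + p·(1-q)·π₁(A,Y) + (1-p)·q·π₁(B,X) + (1-p)·(1-q)·π₁(B,Y)
= 0.5·0.5·7 + 0.5·0.5·1 + 0.5·0.5·2 + 0.5·0.5·7
= 4.25

E[P2] = 5.25 (similar calculation)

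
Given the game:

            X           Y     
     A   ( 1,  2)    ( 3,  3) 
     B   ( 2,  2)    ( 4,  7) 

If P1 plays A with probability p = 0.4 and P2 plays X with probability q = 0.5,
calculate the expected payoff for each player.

E[P1] = 2.6, E[P2] = 3.7

Work:
E[P1] = p·q·π₁(A,X) + p·(1-q)·π₁(A,Y) + (1-p)·q·π₁(B,X) + (1-p)·(1-q)·π₁(B,Y)
= 0.4·0.5·1 + 0.4·0.5·3 + 0.6·0.5·2 + 0.6·0.5·4
= 2.6

E[P2] = 3.7 (similar calculation)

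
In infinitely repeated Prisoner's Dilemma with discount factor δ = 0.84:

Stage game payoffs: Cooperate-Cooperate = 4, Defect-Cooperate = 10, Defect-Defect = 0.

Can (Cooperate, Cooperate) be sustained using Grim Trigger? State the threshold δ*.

δ* = 0.6; since δ = 0.84 ≥ 0.6, cooperation can be sustained

Work:
For Grim Trigger:
Cooperate forever: 4/(1-δ)
Defect then punished: 10 + 0·δ/(1-δ)
Need: 4/(1-δ) ≥ 10 + 0·δ/(1-δ)
Solving: δ ≥ (T-R)/(T-P) = (10-4)/(10-0) = 0.6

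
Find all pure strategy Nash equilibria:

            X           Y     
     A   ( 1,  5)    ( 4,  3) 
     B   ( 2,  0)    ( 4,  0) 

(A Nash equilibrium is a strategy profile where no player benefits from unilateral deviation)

Nash equilibrium: (B, X), (B, Y)

Work:
Best responses:
  P1 vs X: payoffs [1, 2] → best response B (payoff 2)
  P1 vs Y: payoffs [4, 4] → best response A/B (payoff 4)
  P2 vs A: payoffs [5, 3] → best response X (payoff 5)
  P2 vs B: payoffs [0, 0] → best response X/Y (payoff 0)
Mutual best responses: (B,X), (B,Y) → Nash equilibria.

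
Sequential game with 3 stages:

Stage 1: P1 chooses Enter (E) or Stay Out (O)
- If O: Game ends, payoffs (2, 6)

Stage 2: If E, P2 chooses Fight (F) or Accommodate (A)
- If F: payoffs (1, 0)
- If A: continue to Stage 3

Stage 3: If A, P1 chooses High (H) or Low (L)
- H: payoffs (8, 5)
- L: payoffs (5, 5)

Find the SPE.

SPE: (E, A, H); Outcome (8, 5)

Work:
Stage 3: P1 chooses H (8 vs 5)
Stage 2: P2: F->0, A->5 (anticipating H). Choose A
Stage 1: P1: O->2, E->8 (anticipating A, H). Choose E
SPE path: E -> A -> H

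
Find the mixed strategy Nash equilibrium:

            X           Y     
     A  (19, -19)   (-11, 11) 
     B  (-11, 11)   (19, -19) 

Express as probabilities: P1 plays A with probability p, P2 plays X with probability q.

p = 0.5, q = 0.5

Work:
Find probabilities that make opponent indifferent:
P2 chooses q to make P1 indifferent between A and B
P1 chooses p to make P2 indifferent between X and Y
Mixed NE: P1 plays (A: 0.5, B: 0.5), P2 plays (X: 0.5, Y: 0.5)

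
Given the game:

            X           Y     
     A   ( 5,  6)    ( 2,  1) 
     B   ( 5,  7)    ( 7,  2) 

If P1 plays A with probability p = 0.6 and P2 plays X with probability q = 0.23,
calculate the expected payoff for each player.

E[P1] = 4.23, E[P2] = 2.55

Work:
E[P1] = p·q·π₁(A,X) + p·(1-q)·π₁(A,Y) + (1-p)·q·π₁(B,X) + (1-p)·(1-q)·π₁(B,Y)
= 0.6·0.23·5 + 0.6·0.77·2 + 0.4·0.23·5 + 0.4·0.77·7
= 4.23

E[P2] = 2.55 (similar calculation)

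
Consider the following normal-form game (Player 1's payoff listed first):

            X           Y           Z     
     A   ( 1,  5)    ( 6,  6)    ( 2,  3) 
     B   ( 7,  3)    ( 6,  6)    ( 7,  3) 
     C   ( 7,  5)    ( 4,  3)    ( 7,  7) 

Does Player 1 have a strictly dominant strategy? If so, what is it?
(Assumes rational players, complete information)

No strictly dominant strategy exists for Player 1

Work:
A strategy strictly dominates another if it gives a strictly higher payoff against every opponent action. Compare each pair of P1's strategies column-by-column:
  A vs B: [1 vs 7, 6 vs 6, 2 vs 7] → A does not strictly dominate B (column X: 1 ≤ 7)
  A vs C: [1 vs 7, 6 vs 4, 2 vs 7] → A does not strictly dominate C (column X: 1 ≤ 7)
  B vs A: [7 vs 1, 6 vs 6, 7 vs 2] → B does not strictly dominate A (column Y: 6 ≤ 6)
  B vs C: [7 vs 7, 6 vs 4, 7 vs 7] → B does not strictly dominate C (column X: 7 ≤ 7)
  C vs A: [7 vs 1, 4 vs 6, 7 vs 2] → C does not strictly dominate A (column Y: 4 ≤ 6)
  C vs B: [7 vs 7, 4 vs 6, 7 vs 7] → C does not strictly dominate B (column X: 7 ≤ 7)
No single strategy strictly dominates all others → no strictly dominant strategy.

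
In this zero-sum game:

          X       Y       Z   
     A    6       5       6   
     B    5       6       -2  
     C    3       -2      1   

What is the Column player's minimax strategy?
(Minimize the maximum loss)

Column should play X or Y or Z (all achieve the minimum), value = 6

Work:
Column player minimizes Row's maximum payoff:
Column X: max payoff to Row = 6
Column Y: max payoff to Row = 6
Column Z: max payoff to Row = 6
Minimum is 6, achieved by columns X, Y, Z (tied).
Each of X or Y or Z is a minimax strategy.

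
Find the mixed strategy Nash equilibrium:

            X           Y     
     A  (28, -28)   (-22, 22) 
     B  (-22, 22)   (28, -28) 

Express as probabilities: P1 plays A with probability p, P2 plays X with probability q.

p = 0.5, q = 0.5

Work:
Find probabilities that make opponent indifferent:
P2 chooses q to make P1 indifferent between A and B
P1 chooses p to make P2 indifferent between X and Y
Mixed NE: P1 plays (A: 0.5, B: 0.5), P2 plays (X: 0.5, Y: 0.5)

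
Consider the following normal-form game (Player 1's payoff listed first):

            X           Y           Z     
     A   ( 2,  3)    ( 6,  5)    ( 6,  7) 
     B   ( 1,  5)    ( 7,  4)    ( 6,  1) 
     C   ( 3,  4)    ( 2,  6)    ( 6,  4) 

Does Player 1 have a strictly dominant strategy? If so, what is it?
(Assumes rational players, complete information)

No strictly dominant strategy exists for Player 1

Work:
A strategy strictly dominates another if it gives a strictly higher payoff against every opponent action. Compare each pair of P1's strategies column-by-column:
  A vs B: [2 vs 1, 6 vs 7, 6 vs 6] → A does not strictly dominate B (column Y: 6 ≤ 7)
  A vs C: [2 vs 3, 6 vs 2, 6 vs 6] → A does not strictly dominate C (column X: 2 ≤ 3)
  B vs A: [1 vs 2, 7 vs 6, 6 vs 6] → B does not strictly dominate A (column X: 1 ≤ 2)
  B vs C: [1 vs 3, 7 vs 2, 6 vs 6] → B does not strictly dominate C (column X: 1 ≤ 3)
  C vs A: [3 vs 2, 2 vs 6, 6 vs 6] → C does not strictly dominate A (column Y: 2 ≤ 6)
  C vs B: [3 vs 1, 2 vs 7, 6 vs 6] → C does not strictly dominate B (column Y: 2 ≤ 7)
No single strategy strictly dominates all others → no strictly dominant strategy.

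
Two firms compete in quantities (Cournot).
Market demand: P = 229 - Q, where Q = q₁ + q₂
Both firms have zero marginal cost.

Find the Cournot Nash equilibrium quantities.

q₁* = q₂* = 76.33; P* = 76.33

Work:
Profit: π_i = P·q_i = (a - q_i - q_j)·q_i
FOC: ∂π_i/∂q_i = a - 2q_i - q_j = 0
Reaction function: q_i = (229 - q_j)/2
Symmetry: q* = 229/3 = 76.33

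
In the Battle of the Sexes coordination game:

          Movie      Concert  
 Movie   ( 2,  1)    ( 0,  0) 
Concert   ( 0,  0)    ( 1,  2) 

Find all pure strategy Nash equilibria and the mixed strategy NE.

Pure NE: (Movie, Movie) and (Concert, Concert); Mixed NE: p = 0.6667, q = 0.3333

Work:
Check pure NE:
(Movie, Movie): (2, 1) - no unilateral deviation beneficial
(Concert, Concert): (1, 2) - no unilateral deviation beneficial
Mixed NE: P1 plays Movie with p = 0.6667, P2 plays Movie with q = 0.3333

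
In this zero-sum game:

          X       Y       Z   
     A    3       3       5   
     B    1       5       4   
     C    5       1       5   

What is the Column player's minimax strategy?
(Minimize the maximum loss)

Column should play X or Y or Z (all achieve the minimum), value = 5

Work:
Column player minimizes Row's maximum payoff:
Column X: max payoff to Row = 5
Column Y: max payoff to Row = 5
Column Z: max payoff to Row = 5
Minimum is 5, achieved by columns X, Y, Z (tied).
Each of X or Y or Z is a minimax strategy.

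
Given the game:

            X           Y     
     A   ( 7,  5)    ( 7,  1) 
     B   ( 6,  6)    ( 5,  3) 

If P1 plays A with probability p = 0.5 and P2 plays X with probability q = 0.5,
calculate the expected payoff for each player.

E[P1] = 6.25, E[P2] = 3.75

Work:
E[P1] = p·q·π₁(A,X) + p·(1-q)·π₁(A,Y) + (1-p)·q·π₁(B,X) + (1-p)·(1-q)·π₁(B,Y)
= 0.5·0.5·7 + 0.5·0.5·7 + 0.5·0.5·6 + 0.5·0.5·5
= 6.25

E[P2] = 3.75 (similar calculation)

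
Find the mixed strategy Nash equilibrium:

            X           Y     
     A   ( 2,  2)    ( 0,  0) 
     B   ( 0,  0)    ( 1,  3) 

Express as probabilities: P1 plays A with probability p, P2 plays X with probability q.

p = 0.6, q = 0.3333

Work:
Find probabilities that make opponent indifferent:
P2 chooses q to make P1 indifferent between A and B
P1 chooses p to make P2 indifferent between X and Y
Mixed NE: P1 plays (A: 0.6, B: 0.4), P2 plays (X: 0.3333, Y: 0.6667)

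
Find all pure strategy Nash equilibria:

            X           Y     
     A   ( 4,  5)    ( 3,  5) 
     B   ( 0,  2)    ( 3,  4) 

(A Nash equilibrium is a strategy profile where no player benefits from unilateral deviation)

Nash equilibrium: (A, X), (A, Y), (B, Y)

Work:
Best responses:
  P1 vs X: payoffs [4, 0] → best response A (payoff 4)
  P1 vs Y: payoffs [3, 3] → best response A/B (payoff 3)
  P2 vs A: payoffs [5, 5] → best response X/Y (payoff 5)
  P2 vs B: payoffs [2, 4] → best response Y (payoff 4)
Mutual best responses: (A,X), (A,Y), (B,Y) → Nash equilibria.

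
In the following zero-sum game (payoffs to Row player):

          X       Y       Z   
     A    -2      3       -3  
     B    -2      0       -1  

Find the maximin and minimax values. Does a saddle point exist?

Maximin = -2, Minimax = -2, Saddle: True

Work:
Row minimums: [-3, -2] → maximin = -2
Column maximums: [-2, 3, -1] → minimax = -2
Saddle point exists! Game value = -2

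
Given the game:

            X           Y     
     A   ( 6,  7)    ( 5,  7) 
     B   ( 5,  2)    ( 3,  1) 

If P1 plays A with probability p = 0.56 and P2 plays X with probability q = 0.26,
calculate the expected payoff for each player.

E[P1] = 4.4944, E[P2] = 4.4744

Work:
E[P1] = p·q·π₁(A,X) + p·(1-q)·π₁(A,Y) + (1-p)·q·π₁(B,X) + (1-p)·(1-q)·π₁(B,Y)
= 0.56·0.26·6 + 0.56·0.74·5 + 0.44·0.26·5 + 0.44·0.74·3
= 4.4944

E[P2] = 4.4744 (similar calculation)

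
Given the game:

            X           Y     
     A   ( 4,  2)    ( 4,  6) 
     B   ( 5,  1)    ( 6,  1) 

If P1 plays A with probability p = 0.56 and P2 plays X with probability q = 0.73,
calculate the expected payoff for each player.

E[P1] = 4.5588, E[P2] = 2.1648

Work:
E[P1] = p·q·π₁(A,X) + p·(1-q)·π₁(A,Y) + (1-p)·q·π₁(B,X) + (1-p)·(1-q)·π₁(B,Y)
= 0.56·0.73·4 + 0.56·0.27·4 + 0.44·0.73·5 + 0.44·0.27·6
= 4.5588

E[P2] = 2.1648 (similar calculation)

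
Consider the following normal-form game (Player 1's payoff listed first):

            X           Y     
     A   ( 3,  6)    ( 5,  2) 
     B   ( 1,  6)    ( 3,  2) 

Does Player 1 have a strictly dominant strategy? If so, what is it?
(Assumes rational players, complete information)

Yes, Player 1's strictly dominant strategy is A

Work:
A strategy strictly dominates another if it gives a strictly higher payoff against every opponent action. Compare each pair of P1's strategies column-by-column:
  A vs B: [3 vs 1, 5 vs 3] → A strictly dominates B
  B vs A: [1 vs 3, 3 vs 5] → B does not strictly dominate A (column X: 1 ≤ 3)
A strictly dominates every other strategy → strictly dominant.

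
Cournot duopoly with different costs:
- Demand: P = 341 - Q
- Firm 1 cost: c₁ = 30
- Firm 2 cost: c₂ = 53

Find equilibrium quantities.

q₁* = 111.33, q₂* = 88.33

Work:
Reaction: q₁ = (341 - 30 - q₂)/2
Reaction: q₂ = (341 - 53 - q₁)/2
Solve simultaneously:
q₁* = (341 - 2×30 + 53)/3 = 111.33
q₂* = (341 - 2×53 + 30)/3 = 88.33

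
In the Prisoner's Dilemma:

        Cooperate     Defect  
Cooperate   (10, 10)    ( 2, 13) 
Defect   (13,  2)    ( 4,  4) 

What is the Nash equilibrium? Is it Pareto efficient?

(Defect, Defect) is NE; not Pareto efficient

Work:
Defect dominates Cooperate for both players:
If P2 cooperates: Defect (13) > Cooperate (10)
If P2 defects: Defect (4) > Cooperate (2)
NE: (Defect, Defect) with payoff (4, 4)
But (Cooperate, Cooperate) = (10, 10) Pareto dominates (4, 4)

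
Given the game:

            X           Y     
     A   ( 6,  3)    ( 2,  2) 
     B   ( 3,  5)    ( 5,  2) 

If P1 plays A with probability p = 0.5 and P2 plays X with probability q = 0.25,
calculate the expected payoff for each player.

E[P1] = 3.75, E[P2] = 2.5

Work:
E[P1] = p·q·π₁(A,X) + p·(1-q)·π₁(A,Y) + (1-p)·q·π₁(B,X) + (1-p)·(1-q)·π₁(B,Y)
= 0.5·0.25·6 + 0.5·0.75·2 + 0.5·0.25·3 + 0.5·0.75·5
= 3.75

E[P2] = 2.5 (similar calculation)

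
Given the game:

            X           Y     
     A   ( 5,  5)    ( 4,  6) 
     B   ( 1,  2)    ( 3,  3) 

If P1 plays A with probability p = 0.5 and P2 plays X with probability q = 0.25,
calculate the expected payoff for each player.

E[P1] = 3.375, E[P2] = 4.25

Work:
E[P1] = p·q·π₁(A,X) + p·(1-q)·π₁(A,Y) + (1-p)·q·π₁(B,X) + (1-p)·(1-q)·π₁(B,Y)
= 0.5·0.25·5 + 0.5·0.75·4 + 0.5·0.25·1 + 0.5·0.75·3
= 3.375

E[P2] = 4.25 (similar calculation)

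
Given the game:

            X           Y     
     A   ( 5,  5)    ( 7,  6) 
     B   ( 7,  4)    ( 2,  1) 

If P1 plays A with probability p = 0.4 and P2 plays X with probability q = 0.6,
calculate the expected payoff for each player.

E[P1] = 5.32, E[P2] = 3.84

Work:
E[P1] = p·q·π₁(A,X) + p·(1-q)·π₁(A,Y) + (1-p)·q·π₁(B,X) + (1-p)·(1-q)·π₁(B,Y)
= 0.4·0.6·5 + 0.4·0.4·7 + 0.6·0.6·7 + 0.6·0.4·2
= 5.32

E[P2] = 3.84 (similar calculation)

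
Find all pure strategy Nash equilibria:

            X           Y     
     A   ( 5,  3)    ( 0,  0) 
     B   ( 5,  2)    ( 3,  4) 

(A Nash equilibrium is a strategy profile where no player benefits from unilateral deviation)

Nash equilibrium: (A, X), (B, Y)

Work:
Best responses:
  P1 vs X: payoffs [5, 5] → best response A/B (payoff 5)
  P1 vs Y: payoffs [0, 3] → best response B (payoff 3)
  P2 vs A: payoffs [3, 0] → best response X (payoff 3)
  P2 vs B: payoffs [2, 4] → best response Y (payoff 4)
Mutual best responses: (A,X), (B,Y) → Nash equilibria.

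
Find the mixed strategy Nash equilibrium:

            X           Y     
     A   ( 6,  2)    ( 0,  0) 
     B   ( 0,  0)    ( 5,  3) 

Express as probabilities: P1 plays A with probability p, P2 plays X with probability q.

p = 0.6, q = 0.4545

Work:
Find probabilities that make opponent indifferent:
P2 chooses q to make P1 indifferent between A and B
P1 chooses p to make P2 indifferent between X and Y
Mixed NE: P1 plays (A: 0.6, B: 0.4), P2 plays (X: 0.4545, Y: 0.5455)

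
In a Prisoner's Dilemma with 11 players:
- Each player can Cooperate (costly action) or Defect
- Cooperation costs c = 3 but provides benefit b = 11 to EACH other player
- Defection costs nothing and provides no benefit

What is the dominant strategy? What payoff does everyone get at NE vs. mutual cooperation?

Dominant: Defect; NE payoff = 0; Coop payoff = 107

Work:
Defect dominates (saves cost c = 3, benefit to others is external)
NE: All defect → everyone gets 0
If all cooperate: each receives (10)×11 - 3 = 107
Social dilemma: 107 > 0 but NE gives 0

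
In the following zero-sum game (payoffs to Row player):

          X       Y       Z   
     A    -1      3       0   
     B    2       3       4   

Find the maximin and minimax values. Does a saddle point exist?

Maximin = 2, Minimax = 2, Saddle: True

Work:
Row minimums: [-1, 2] → maximin = 2
Column maximums: [2, 3, 4] → minimax = 2
Saddle point exists! Game value = 2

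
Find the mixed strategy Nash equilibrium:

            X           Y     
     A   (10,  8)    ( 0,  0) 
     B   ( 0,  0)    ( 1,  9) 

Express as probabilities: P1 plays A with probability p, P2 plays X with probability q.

p = 0.5294, q = 0.0909

Work:
Find probabilities that make opponent indifferent:
P2 chooses q to make P1 indifferent between A and B
P1 chooses p to make P2 indifferent between X and Y
Mixed NE: P1 plays (A: 0.5294, B: 0.4706), P2 plays (X: 0.0909, Y: 0.9091)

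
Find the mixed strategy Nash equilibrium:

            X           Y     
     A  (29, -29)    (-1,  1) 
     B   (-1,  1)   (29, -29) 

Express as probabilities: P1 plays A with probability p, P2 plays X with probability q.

p = 0.5, q = 0.5

Work:
Find probabilities that make opponent indifferent:
P2 chooses q to make P1 indifferent between A and B
P1 chooses p to make P2 indifferent between X and Y
Mixed NE: P1 plays (A: 0.5, B: 0.5), P2 plays (X: 0.5, Y: 0.5)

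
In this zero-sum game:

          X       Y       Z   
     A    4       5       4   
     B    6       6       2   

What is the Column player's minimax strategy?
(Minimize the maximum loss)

Column should play Z, value = 4

Work:
Column player minimizes Row's maximum payoff:
Column X: max payoff to Row = 6
Column Y: max payoff to Row = 6
Column Z: max payoff to Row = 4
Minimum is 4, achieved by column Z.
Minimax strategy: Z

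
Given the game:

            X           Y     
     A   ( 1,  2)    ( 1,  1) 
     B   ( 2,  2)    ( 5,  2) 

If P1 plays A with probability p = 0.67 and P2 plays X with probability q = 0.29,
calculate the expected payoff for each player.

E[P1] = 2.0329, E[P2] = 1.5243

Work:
E[P1] = p·q·π₁(A,X) + p·(1-q)·π₁(A,Y) + (1-p)·q·π₁(B,X) + (1-p)·(1-q)·π₁(B,Y)
= 0.67·0.29·1 + 0.67·0.71·1 + 0.33·0.29·2 + 0.33·0.71·5
= 2.0329

E[P2] = 1.5243 (similar calculation)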